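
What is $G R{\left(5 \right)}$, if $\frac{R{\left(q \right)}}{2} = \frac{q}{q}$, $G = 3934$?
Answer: $7868$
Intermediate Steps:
$R{\left(q \right)} = 2$ ($R{\left(q \right)} = 2 \frac{q}{q} = 2 \cdot 1 = 2$)
$G R{\left(5 \right)} = 3934 \cdot 2 = 7868$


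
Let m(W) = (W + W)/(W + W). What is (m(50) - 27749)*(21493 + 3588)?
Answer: -695947588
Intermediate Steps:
m(W) = 1 (m(W) = (2*W)/((2*W)) = (2*W)*(1/(2*W)) = 1)
(m(50) - 27749)*(21493 + 3588) = (1 - 27749)*(21493 + 3588) = -27748*25081 = -695947588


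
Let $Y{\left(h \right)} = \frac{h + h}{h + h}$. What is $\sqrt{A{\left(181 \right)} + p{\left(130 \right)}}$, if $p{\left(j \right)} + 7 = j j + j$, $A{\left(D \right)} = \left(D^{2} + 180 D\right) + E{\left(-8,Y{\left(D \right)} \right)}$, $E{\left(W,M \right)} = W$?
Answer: $2 \sqrt{20589} \approx 286.98$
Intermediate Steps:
$Y{\left(h \right)} = 1$ ($Y{\left(h \right)} = \frac{2 h}{2 h} = 2 h \frac{1}{2 h} = 1$)
$A{\left(D \right)} = -8 + D^{2} + 180 D$ ($A{\left(D \right)} = \left(D^{2} + 180 D\right) - 8 = -8 + D^{2} + 180 D$)
$p{\left(j \right)} = -7 + j + j^{2}$ ($p{\left(j \right)} = -7 + \left(j j + j\right) = -7 + \left(j^{2} + j\right) = -7 + \left(j + j^{2}\right) = -7 + j + j^{2}$)
$\sqrt{A{\left(181 \right)} + p{\left(130 \right)}} = \sqrt{\left(-8 + 181^{2} + 180 \cdot 181\right) + \left(-7 + 130 + 130^{2}\right)} = \sqrt{\left(-8 + 32761 + 32580\right) + \left(-7 + 130 + 16900\right)} = \sqrt{65333 + 17023} = \sqrt{82356} = 2 \sqrt{20589}$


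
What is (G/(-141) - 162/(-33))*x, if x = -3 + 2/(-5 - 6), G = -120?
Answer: -104230/5687 ≈ -18.328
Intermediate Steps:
x = -35/11 (x = -3 + 2/(-11) = -3 + 2*(-1/11) = -3 - 2/11 = -35/11 ≈ -3.1818)
(G/(-141) - 162/(-33))*x = (-120/(-141) - 162/(-33))*(-35/11) = (-120*(-1/141) - 162*(-1/33))*(-35/11) = (40/47 + 54/11)*(-35/11) = (2978/517)*(-35/11) = -104230/5687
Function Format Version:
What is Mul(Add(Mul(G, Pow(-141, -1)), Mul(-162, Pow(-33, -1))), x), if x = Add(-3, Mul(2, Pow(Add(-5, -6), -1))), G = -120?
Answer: Rational(-104230, 5687) ≈ -18.328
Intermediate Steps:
x = Rational(-35, 11) (x = Add(-3, Mul(2, Pow(-11, -1))) = Add(-3, Mul(2, Rational(-1, 11))) = Add(-3, Rational(-2, 11)) = Rational(-35, 11) ≈ -3.1818)
Mul(Add(Mul(G, Pow(-141, -1)), Mul(-162, Pow(-33, -1))), x) = Mul(Add(Mul(-120, Pow(-141, -1)), Mul(-162, Pow(-33, -1))), Rational(-35, 11)) = Mul(Add(Mul(-120, Rational(-1, 141)), Mul(-162, Rational(-1, 33))), Rational(-35, 11)) = Mul(Add(Rational(40, 47), Rational(54, 11)), Rational(-35, 11)) = Mul(Rational(2978, 517), Rational(-35, 11)) = Rational(-104230, 5687)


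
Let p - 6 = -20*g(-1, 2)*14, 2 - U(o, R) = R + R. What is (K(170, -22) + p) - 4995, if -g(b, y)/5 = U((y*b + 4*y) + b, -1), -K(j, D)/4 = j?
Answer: -69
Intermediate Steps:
K(j, D) = -4*j
U(o, R) = 2 - 2*R (U(o, R) = 2 - (R + R) = 2 - 2*R)
g(b, y) = -20 (g(b, y) = -5*(2 - 2*(-1)) = -5*(2 + 2) = -5*4 = -20)
p = 5606 (p = 6 - 20*(-20)*14 = 6 + 400*14 = 6 + 5600 = 5606)
(K(170, -22) + p) - 4995 = (-4*170 + 5606) - 4995 = (-680 + 5606) - 4995 = 4926 - 4995 = -69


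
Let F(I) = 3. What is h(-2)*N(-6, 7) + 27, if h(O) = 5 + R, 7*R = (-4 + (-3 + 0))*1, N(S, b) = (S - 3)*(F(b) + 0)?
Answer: -81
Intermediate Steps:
N(S, b) = -9 + 3*S (N(S, b) = (S - 3)*(3 + 0) = (-3 + S)*3 = -9 + 3*S)
R = -1 (R = ((-4 + (-3 + 0))*1)/7 = ((-4 - 3)*1)/7 = (-7*1)/7 = (⅐)*(-7) = -1)
h(O) = 4 (h(O) = 5 - 1 = 4)
h(-2)*N(-6, 7) + 27 = 4*(-9 + 3*(-6)) + 27 = 4*(-9 - 18) + 27 = 4*(-27) + 27 = -108 + 27 = -81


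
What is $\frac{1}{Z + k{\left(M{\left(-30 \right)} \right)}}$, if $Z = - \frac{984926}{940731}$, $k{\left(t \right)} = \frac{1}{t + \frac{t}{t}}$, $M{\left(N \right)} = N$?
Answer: $- \frac{940731}{1017365} \approx -0.92467$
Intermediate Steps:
$k{\left(t \right)} = \frac{1}{1 + t}$ ($k{\left(t \right)} = \frac{1}{t + 1} = \frac{1}{1 + t}$)
$Z = - \frac{984926}{940731}$ ($Z = \left(-984926\right) \frac{1}{940731} = - \frac{984926}{940731} \approx -1.047$)
$\frac{1}{Z + k{\left(M{\left(-30 \right)} \right)}} = \frac{1}{- \frac{984926}{940731} + \frac{1}{1 - 30}} = \frac{1}{- \frac{984926}{940731} + \frac{1}{-29}} = \frac{1}{- \frac{984926}{940731} - \frac{1}{29}} = \frac{1}{- \frac{1017365}{940731}} = - \frac{940731}{1017365}$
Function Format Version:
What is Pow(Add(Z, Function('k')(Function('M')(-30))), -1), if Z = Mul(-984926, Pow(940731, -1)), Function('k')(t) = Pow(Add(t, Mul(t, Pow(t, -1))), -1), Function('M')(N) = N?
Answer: Rational(-940731, 1017365) ≈ -0.92467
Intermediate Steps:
Function('k')(t) = Pow(Add(1, t), -1) (Function('k')(t) = Pow(Add(t, 1), -1) = Pow(Add(1, t), -1))
Z = Rational(-984926, 940731) (Z = Mul(-984926, Rational(1, 940731)) = Rational(-984926, 940731) ≈ -1.0470)
Pow(Add(Z, Function('k')(Function('M')(-30))), -1) = Pow(Add(Rational(-984926, 940731), Pow(Add(1, -30), -1)), -1) = Pow(Add(Rational(-984926, 940731), Pow(-29, -1)), -1) = Pow(Add(Rational(-984926, 940731), Rational(-1, 29)), -1) = Pow(Rational(-1017365, 940731), -1) = Rational(-940731, 1017365)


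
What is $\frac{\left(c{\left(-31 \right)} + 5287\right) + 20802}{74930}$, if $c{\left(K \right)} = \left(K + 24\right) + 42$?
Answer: $\frac{13062}{37465} \approx 0.34865$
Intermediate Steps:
$c{\left(K \right)} = 66 + K$ ($c{\left(K \right)} = \left(24 + K\right) + 42 = 66 + K$)
$\frac{\left(c{\left(-31 \right)} + 5287\right) + 20802}{74930} = \frac{\left(\left(66 - 31\right) + 5287\right) + 20802}{74930} = \left(\left(35 + 5287\right) + 20802\right) \frac{1}{74930} = \left(5322 + 20802\right) \frac{1}{74930} = 26124 \cdot \frac{1}{74930} = \frac{13062}{37465}$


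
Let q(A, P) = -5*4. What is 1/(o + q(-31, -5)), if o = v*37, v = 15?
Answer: 1/535 ≈ 0.0018692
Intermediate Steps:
q(A, P) = -20
o = 555 (o = 15*37 = 555)
1/(o + q(-31, -5)) = 1/(555 - 20) = 1/535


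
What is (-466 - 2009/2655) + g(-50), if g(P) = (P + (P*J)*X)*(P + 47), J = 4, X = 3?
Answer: 3938011/2655 ≈ 1483.2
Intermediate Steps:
g(P) = 13*P*(47 + P) (g(P) = (P + (P*4)*3)*(P + 47) = (P + (4*P)*3)*(47 + P) = (P + 12*P)*(47 + P) = (13*P)*(47 + P) = 13*P*(47 + P))
(-466 - 2009/2655) + g(-50) = (-466 - 2009/2655) + 13*(-50)*(47 - 50) = (-466 - 2009*1/2655) + 13*(-50)*(-3) = (-466 - 2009/2655) + 1950 = -1239239/2655 + 1950 = 3938011/2655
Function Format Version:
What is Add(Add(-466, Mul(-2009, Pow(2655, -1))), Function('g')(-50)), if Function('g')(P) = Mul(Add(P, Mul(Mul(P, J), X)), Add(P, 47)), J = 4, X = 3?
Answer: Rational(3938011, 2655) ≈ 1483.2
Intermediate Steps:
Function('g')(P) = Mul(13, P, Add(47, P)) (Function('g')(P) = Mul(Add(P, Mul(Mul(P, 4), 3)), Add(P, 47)) = Mul(Add(P, Mul(Mul(4, P), 3)), Add(47, P)) = Mul(Add(P, Mul(12, P)), Add(47, P)) = Mul(Mul(13, P), Add(47, P)) = Mul(13, P, Add(47, P)))
Add(Add(-466, Mul(-2009, Pow(2655, -1))), Function('g')(-50)) = Add(Add(-466, Mul(-2009, Pow(2655, -1))), Mul(13, -50, Add(47, -50))) = Add(Add(-466, Mul(-2009, Rational(1, 2655))), Mul(13, -50, -3)) = Add(Add(-466, Rational(-2009, 2655)), 1950) = Add(Rational(-1239239, 2655), 1950) = Rational(3938011, 2655)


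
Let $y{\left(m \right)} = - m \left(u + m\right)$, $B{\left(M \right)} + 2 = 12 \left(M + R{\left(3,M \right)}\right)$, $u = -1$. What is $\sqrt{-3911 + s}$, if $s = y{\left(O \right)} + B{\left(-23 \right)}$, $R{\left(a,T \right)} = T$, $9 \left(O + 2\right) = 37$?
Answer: $\frac{i \sqrt{361855}}{9} \approx 66.838 i$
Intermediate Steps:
$O = \frac{19}{9}$ ($O = -2 + \frac{1}{9} \cdot 37 = -2 + \frac{37}{9} = \frac{19}{9} \approx 2.1111$)
$B{\left(M \right)} = -2 + 24 M$ ($B{\left(M \right)} = -2 + 12 \left(M + M\right) = -2 + 12 \cdot 2 M = -2 + 24 M$)
$y{\left(m \right)} = - m \left(-1 + m\right)$
$s = - \frac{45064}{81}$ ($s = \frac{19 \left(1 - \frac{19}{9}\right)}{9} + \left(-2 + 24 \left(-23\right)\right) = \frac{19 \left(1 - \frac{19}{9}\right)}{9} - 554 = \frac{19}{9} \left(- \frac{10}{9}\right) - 554 = - \frac{190}{81} - 554 = - \frac{45064}{81} \approx -556.35$)
$\sqrt{-3911 + s} = \sqrt{-3911 - \frac{45064}{81}} = \sqrt{- \frac{361855}{81}} = \frac{i \sqrt{361855}}{9}$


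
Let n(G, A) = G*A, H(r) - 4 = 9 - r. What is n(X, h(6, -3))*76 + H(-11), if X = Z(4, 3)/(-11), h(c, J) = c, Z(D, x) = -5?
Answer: 2544/11 ≈ 231.27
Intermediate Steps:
H(r) = 13 - r (H(r) = 4 + (9 - r) = 13 - r)
X = 5/11 (X = -5/(-11) = -5*(-1/11) = 5/11 ≈ 0.45455)
n(G, A) = A*G
n(X, h(6, -3))*76 + H(-11) = (6*(5/11))*76 + (13 - 1*(-11)) = (30/11)*76 + (13 + 11) = 2280/11 + 24 = 2544/11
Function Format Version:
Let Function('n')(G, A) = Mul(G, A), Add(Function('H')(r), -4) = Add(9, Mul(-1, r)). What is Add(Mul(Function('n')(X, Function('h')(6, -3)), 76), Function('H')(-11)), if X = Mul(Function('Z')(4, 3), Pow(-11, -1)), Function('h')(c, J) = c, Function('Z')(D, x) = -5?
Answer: Rational(2544, 11) ≈ 231.27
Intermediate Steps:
Function('H')(r) = Add(13, Mul(-1, r)) (Function('H')(r) = Add(4, Add(9, Mul(-1, r))) = Add(13, Mul(-1, r)))
X = Rational(5, 11) (X = Mul(-5, Pow(-11, -1)) = Mul(-5, Rational(-1, 11)) = Rational(5, 11) ≈ 0.45455)
Function('n')(G, A) = Mul(A, G)
Add(Mul(Function('n')(X, Function('h')(6, -3)), 76), Function('H')(-11)) = Add(Mul(Mul(6, Rational(5, 11)), 76), Add(13, Mul(-1, -11))) = Add(Mul(Rational(30, 11), 76), Add(13, 11)) = Add(Rational(2280, 11), 24) = Rational(2544, 11)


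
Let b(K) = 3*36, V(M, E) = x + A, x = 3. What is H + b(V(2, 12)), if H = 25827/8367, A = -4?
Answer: 309821/2789 ≈ 111.09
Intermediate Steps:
V(M, E) = -1 (V(M, E) = 3 - 4 = -1)
b(K) = 108
H = 8609/2789 (H = 25827*(1/8367) = 8609/2789 ≈ 3.0868)
H + b(V(2, 12)) = 8609/2789 + 108 = 309821/2789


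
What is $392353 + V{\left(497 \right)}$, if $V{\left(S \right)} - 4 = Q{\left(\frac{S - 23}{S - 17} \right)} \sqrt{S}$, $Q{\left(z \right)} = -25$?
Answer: $392357 - 25 \sqrt{497} \approx 3.918 \cdot 10^{5}$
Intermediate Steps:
$V{\left(S \right)} = 4 - 25 \sqrt{S}$
$392353 + V{\left(497 \right)} = 392353 + \left(4 - 25 \sqrt{497}\right) = 392357 - 25 \sqrt{497}$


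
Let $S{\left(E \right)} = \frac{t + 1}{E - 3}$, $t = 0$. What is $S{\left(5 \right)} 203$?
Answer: $\frac{203}{2} \approx 101.5$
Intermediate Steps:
$S{\left(E \right)} = \frac{1}{-3 + E}$ ($S{\left(E \right)} = \frac{0 + 1}{E - 3} = 1 \frac{1}{-3 + E} = \frac{1}{-3 + E}$)
$S{\left(5 \right)} 203 = \frac{1}{-3 + 5} \cdot 203 = \frac{1}{2} \cdot 203 = \frac{203}{2}$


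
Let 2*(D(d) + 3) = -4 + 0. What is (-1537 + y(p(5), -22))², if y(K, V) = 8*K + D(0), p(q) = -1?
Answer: 2402500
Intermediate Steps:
D(d) = -5 (D(d) = -3 + (-4 + 0)/2 = -3 + (½)*(-4) = -3 - 2 = -5)
y(K, V) = -5 + 8*K (y(K, V) = 8*K - 5 = -5 + 8*K)
(-1537 + y(p(5), -22))² = (-1537 + (-5 + 8*(-1)))² = (-1537 + (-5 - 8))² = (-1537 - 13)² = (-1550)² = 2402500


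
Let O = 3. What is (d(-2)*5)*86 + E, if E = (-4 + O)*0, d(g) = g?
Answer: -860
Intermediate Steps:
E = 0 (E = (-4 + 3)*0 = -1*0 = 0)
(d(-2)*5)*86 + E = -2*5*86 + 0 = -10*86 + 0 = -860 + 0 = -860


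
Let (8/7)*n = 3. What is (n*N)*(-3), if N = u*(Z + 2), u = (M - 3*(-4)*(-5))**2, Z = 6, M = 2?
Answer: -211932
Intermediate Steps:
n = 21/8 (n = (7/8)*3 = 21/8 ≈ 2.6250)
u = 3364 (u = (2 - 3*(-4)*(-5))**2 = (2 + 12*(-5))**2 = (2 - 60)**2 = (-58)**2 = 3364)
N = 26912 (N = 3364*(6 + 2) = 3364*8 = 26912)
(n*N)*(-3) = ((21/8)*26912)*(-3) = 70644*(-3) = -211932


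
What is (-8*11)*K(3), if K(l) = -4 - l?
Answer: 616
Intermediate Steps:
(-8*11)*K(3) = (-8*11)*(-4 - 1*3) = -88*(-4 - 3) = -88*(-7) = 616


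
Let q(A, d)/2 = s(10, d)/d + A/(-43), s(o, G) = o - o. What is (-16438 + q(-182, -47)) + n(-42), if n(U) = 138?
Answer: -700536/43 ≈ -16292.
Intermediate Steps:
s(o, G) = 0
q(A, d) = -2*A/43 (q(A, d) = 2*(0/d + A/(-43)) = 2*(0 + A*(-1/43)) = 2*(0 - A/43) = 2*(-A/43) = -2*A/43)
(-16438 + q(-182, -47)) + n(-42) = (-16438 - 2/43*(-182)) + 138 = (-16438 + 364/43) + 138 = -706470/43 + 138 = -700536/43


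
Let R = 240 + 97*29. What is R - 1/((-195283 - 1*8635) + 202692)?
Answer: 3742979/1226 ≈ 3053.0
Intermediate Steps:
R = 3053 (R = 240 + 2813 = 3053)
R - 1/((-195283 - 1*8635) + 202692) = 3053 - 1/((-195283 - 1*8635) + 202692) = 3053 - 1/((-195283 - 8635) + 202692) = 3053 - 1/(-203918 + 202692) = 3053 - 1/(-1226) = 3053 - 1*(-1/1226) = 3053 + 1/1226 = 3742979/1226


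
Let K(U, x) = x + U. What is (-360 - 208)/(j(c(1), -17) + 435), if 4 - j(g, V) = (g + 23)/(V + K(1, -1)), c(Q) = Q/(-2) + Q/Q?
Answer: -19312/14973 ≈ -1.2898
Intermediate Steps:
K(U, x) = U + x
c(Q) = 1 - Q/2 (c(Q) = Q*(-½) + 1 = -Q/2 + 1 = 1 - Q/2)
j(g, V) = 4 - (23 + g)/V (j(g, V) = 4 - (g + 23)/(V + (1 - 1)) = 4 - (23 + g)/(V + 0) = 4 - (23 + g)/V)
(-360 - 208)/(j(c(1), -17) + 435) = (-360 - 208)/((-23 - (1 - ½*1) + 4*(-17))/(-17) + 435) = -568/(-(-23 - (1 - ½) - 68)/17 + 435) = -568/(-(-23 - 1*½ - 68)/17 + 435) = -568/(-(-23 - ½ - 68)/17 + 435) = -568/(-1/17*(-183/2) + 435) = -568/(183/34 + 435) = -568/14973/34 = -568*34/14973 = -19312/14973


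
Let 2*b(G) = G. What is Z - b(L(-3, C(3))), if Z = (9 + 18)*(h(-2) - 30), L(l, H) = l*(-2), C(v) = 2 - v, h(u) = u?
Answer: -867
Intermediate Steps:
L(l, H) = -2*l
b(G) = G/2
Z = -864 (Z = (9 + 18)*(-2 - 30) = 27*(-32) = -864)
Z - b(L(-3, C(3))) = -864 - (-2*(-3))/2 = -864 - 6/2 = -864 - 1*3 = -864 - 3 = -867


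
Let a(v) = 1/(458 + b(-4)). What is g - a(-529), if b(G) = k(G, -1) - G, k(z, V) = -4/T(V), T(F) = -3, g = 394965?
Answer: 549001347/1390 ≈ 3.9497e+5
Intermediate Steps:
k(z, V) = 4/3 (k(z, V) = -4/(-3) = -4*(-⅓) = 4/3)
b(G) = 4/3 - G
a(v) = 3/1390 (a(v) = 1/(458 + (4/3 - 1*(-4))) = 1/(458 + (4/3 + 4)) = 1/(458 + 16/3) = 1/(1390/3) = 3/1390)
g - a(-529) = 394965 - 1*3/1390 = 394965 - 3/1390 = 549001347/1390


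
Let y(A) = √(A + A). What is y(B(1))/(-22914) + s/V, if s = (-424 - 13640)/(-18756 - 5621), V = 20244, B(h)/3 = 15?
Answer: 1172/41123999 - √10/7638 ≈ -0.00038552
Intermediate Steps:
B(h) = 45 (B(h) = 3*15 = 45)
y(A) = √2*√A (y(A) = √(2*A) = √2*√A)
s = 14064/24377 (s = -14064/(-24377) = -14064*(-1/24377) = 14064/24377 ≈ 0.57694)
y(B(1))/(-22914) + s/V = (√2*√45)/(-22914) + (14064/24377)/20244 = (√2*(3*√5))*(-1/22914) + (14064/24377)*(1/20244) = (3*√10)*(-1/22914) + 1172/41123999 = -√10/7638 + 1172/41123999 = 1172/41123999 - √10/7638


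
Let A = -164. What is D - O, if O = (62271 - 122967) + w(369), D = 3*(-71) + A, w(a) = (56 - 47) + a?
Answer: 59941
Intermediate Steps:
w(a) = 9 + a
D = -377 (D = 3*(-71) - 164 = -213 - 164 = -377)
O = -60318 (O = (62271 - 122967) + (9 + 369) = -60696 + 378 = -60318)
D - O = -377 - 1*(-60318) = -377 + 60318 = 59941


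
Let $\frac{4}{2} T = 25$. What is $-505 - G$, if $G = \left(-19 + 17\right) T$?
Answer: $-480$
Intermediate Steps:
$T = \frac{25}{2}$ ($T = \frac{1}{2} \cdot 25 = \frac{25}{2} \approx 12.5$)
$G = -25$ ($G = \left(-19 + 17\right) \frac{25}{2} = \left(-2\right) \frac{25}{2} = -25$)
$-505 - G = -505 - -25 = -505 + 25 = -480$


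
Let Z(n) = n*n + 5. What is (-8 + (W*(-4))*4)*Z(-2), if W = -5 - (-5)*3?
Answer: -1512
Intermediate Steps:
Z(n) = 5 + n**2 (Z(n) = n**2 + 5 = 5 + n**2)
W = 10 (W = -5 - 5*(-3) = -5 + 15 = 10)
(-8 + (W*(-4))*4)*Z(-2) = (-8 + (10*(-4))*4)*(5 + (-2)**2) = (-8 - 40*4)*(5 + 4) = (-8 - 160)*9 = -168*9 = -1512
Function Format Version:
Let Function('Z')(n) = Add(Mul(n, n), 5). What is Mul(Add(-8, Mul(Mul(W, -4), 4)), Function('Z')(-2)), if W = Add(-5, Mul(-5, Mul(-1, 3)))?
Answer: -1512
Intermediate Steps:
Function('Z')(n) = Add(5, Pow(n, 2)) (Function('Z')(n) = Add(Pow(n, 2), 5) = Add(5, Pow(n, 2)))
W = 10 (W = Add(-5, Mul(-5, -3)) = Add(-5, 15) = 10)
Mul(Add(-8, Mul(Mul(W, -4), 4)), Function('Z')(-2)) = Mul(Add(-8, Mul(Mul(10, -4), 4)), Add(5, Pow(-2, 2))) = Mul(Add(-8, Mul(-40, 4)), Add(5, 4)) = Mul(Add(-8, -160), 9) = Mul(-168, 9) = -1512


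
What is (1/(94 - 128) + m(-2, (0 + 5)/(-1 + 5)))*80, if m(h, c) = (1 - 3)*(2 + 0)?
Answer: -5480/17 ≈ -322.35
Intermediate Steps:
m(h, c) = -4 (m(h, c) = -2*2 = -4)
(1/(94 - 128) + m(-2, (0 + 5)/(-1 + 5)))*80 = (1/(94 - 128) - 4)*80 = (1/(-34) - 4)*80 = (-1/34 - 4)*80 = -137/34*80 = -5480/17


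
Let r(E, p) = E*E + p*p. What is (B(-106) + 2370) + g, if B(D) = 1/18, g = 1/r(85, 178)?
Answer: 1659896867/700362 ≈ 2370.1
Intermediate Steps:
r(E, p) = E**2 + p**2
g = 1/38909 (g = 1/(85**2 + 178**2) = 1/(7225 + 31684) = 1/38909 ≈ 2.5701e-5)
B(D) = 1/18
(B(-106) + 2370) + g = (1/18 + 2370) + 1/38909 = 42661/18 + 1/38909 = 1659896867/700362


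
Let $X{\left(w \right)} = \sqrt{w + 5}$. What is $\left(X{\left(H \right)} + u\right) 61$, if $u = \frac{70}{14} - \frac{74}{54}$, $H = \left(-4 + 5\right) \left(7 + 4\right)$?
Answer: $\frac{12566}{27} \approx 465.41$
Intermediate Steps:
$H = 11$ ($H = 1 \cdot 11 = 11$)
$X{\left(w \right)} = \sqrt{5 + w}$
$u = \frac{98}{27}$ ($u = 70 \cdot \frac{1}{14} - \frac{37}{27} = 5 - \frac{37}{27} = \frac{98}{27} \approx 3.6296$)
$\left(X{\left(H \right)} + u\right) 61 = \left(\sqrt{5 + 11} + \frac{98}{27}\right) 61 = \left(\sqrt{16} + \frac{98}{27}\right) 61 = \left(4 + \frac{98}{27}\right) 61 = \frac{206}{27} \cdot 61 = \frac{12566}{27}$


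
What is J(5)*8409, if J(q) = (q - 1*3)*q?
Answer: 84090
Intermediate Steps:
J(q) = q*(-3 + q) (J(q) = (q - 3)*q = (-3 + q)*q = q*(-3 + q))
J(5)*8409 = (5*(-3 + 5))*8409 = (5*2)*8409 = 10*8409 = 84090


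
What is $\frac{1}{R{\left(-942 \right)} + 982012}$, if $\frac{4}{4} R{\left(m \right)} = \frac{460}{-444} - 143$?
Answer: $\frac{111}{108987344} \approx 1.0185 \cdot 10^{-6}$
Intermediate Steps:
$R{\left(m \right)} = - \frac{15988}{111}$ ($R{\left(m \right)} = \frac{460}{-444} - 143 = 460 \left(- \frac{1}{444}\right) - 143 = - \frac{115}{111} - 143 = - \frac{15988}{111}$)
$\frac{1}{R{\left(-942 \right)} + 982012} = \frac{1}{- \frac{15988}{111} + 982012} = \frac{1}{\frac{108987344}{111}} = \frac{111}{108987344}$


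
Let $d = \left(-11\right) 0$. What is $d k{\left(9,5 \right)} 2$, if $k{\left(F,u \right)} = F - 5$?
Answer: $0$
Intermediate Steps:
$d = 0$
$k{\left(F,u \right)} = -5 + F$ ($k{\left(F,u \right)} = F - 5 = -5 + F$)
$d k{\left(9,5 \right)} 2 = 0 \left(-5 + 9\right) 2 = 0 \cdot 4 \cdot 2 = 0 \cdot 2 = 0$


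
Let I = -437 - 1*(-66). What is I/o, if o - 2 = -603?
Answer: 371/601 ≈ 0.61730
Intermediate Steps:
o = -601 (o = 2 - 603 = -601)
I = -371 (I = -437 + 66 = -371)
I/o = -371/(-601) = -371*(-1/601) = 371/601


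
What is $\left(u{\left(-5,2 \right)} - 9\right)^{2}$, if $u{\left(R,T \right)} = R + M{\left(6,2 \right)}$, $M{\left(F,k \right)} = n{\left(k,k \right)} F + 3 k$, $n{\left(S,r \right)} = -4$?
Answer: $1024$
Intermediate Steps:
$M{\left(F,k \right)} = - 4 F + 3 k$
$u{\left(R,T \right)} = -18 + R$ ($u{\left(R,T \right)} = R + \left(\left(-4\right) 6 + 3 \cdot 2\right) = R + \left(-24 + 6\right) = R - 18 = -18 + R$)
$\left(u{\left(-5,2 \right)} - 9\right)^{2} = \left(\left(-18 - 5\right) - 9\right)^{2} = \left(-23 - 9\right)^{2} = \left(-32\right)^{2} = 1024$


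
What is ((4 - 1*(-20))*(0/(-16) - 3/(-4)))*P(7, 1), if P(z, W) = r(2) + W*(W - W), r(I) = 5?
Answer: 90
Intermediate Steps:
P(z, W) = 5 (P(z, W) = 5 + W*(W - W) = 5 + W*0 = 5 + 0 = 5)
((4 - 1*(-20))*(0/(-16) - 3/(-4)))*P(7, 1) = ((4 - 1*(-20))*(0/(-16) - 3/(-4)))*5 = ((4 + 20)*(0*(-1/16) - 3*(-1/4)))*5 = (24*(0 + 3/4))*5 = (24*(3/4))*5 = 18*5 = 90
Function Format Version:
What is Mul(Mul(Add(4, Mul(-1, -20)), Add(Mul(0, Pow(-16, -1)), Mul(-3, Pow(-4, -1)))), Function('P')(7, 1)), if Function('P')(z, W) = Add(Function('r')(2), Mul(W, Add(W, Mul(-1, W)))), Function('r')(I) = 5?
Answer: 90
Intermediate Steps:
Function('P')(z, W) = 5 (Function('P')(z, W) = Add(5, Mul(W, Add(W, Mul(-1, W)))) = Add(5, Mul(W, 0)) = Add(5, 0) = 5)
Mul(Mul(Add(4, Mul(-1, -20)), Add(Mul(0, Pow(-16, -1)), Mul(-3, Pow(-4, -1)))), Function('P')(7, 1)) = Mul(Mul(Add(4, Mul(-1, -20)), Add(Mul(0, Pow(-16, -1)), Mul(-3, Pow(-4, -1)))), 5) = Mul(Mul(Add(4, 20), Add(Mul(0, Rational(-1, 16)), Mul(-3, Rational(-1, 4)))), 5) = Mul(Mul(24, Add(0, Rational(3, 4))), 5) = Mul(Mul(24, Rational(3, 4)), 5) = Mul(18, 5) = 90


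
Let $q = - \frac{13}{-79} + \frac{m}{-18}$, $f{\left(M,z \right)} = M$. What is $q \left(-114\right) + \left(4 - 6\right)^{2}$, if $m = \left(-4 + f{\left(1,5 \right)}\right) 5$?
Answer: $- \frac{8671}{79} \approx -109.76$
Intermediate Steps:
$m = -15$ ($m = \left(-4 + 1\right) 5 = \left(-3\right) 5 = -15$)
$q = \frac{473}{474}$ ($q = - \frac{13}{-79} - \frac{15}{-18} = \left(-13\right) \left(- \frac{1}{79}\right) - - \frac{5}{6} = \frac{13}{79} + \frac{5}{6} = \frac{473}{474} \approx 0.99789$)
$q \left(-114\right) + \left(4 - 6\right)^{2} = \frac{473}{474} \left(-114\right) + \left(4 - 6\right)^{2} = - \frac{8987}{79} + \left(-2\right)^{2} = - \frac{8987}{79} + 4 = - \frac{8671}{79}$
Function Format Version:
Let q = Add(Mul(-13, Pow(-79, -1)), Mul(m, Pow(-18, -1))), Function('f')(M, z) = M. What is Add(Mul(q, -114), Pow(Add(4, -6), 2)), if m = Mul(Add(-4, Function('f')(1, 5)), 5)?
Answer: Rational(-8671, 79) ≈ -109.76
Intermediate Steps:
m = -15 (m = Mul(Add(-4, 1), 5) = Mul(-3, 5) = -15)
q = Rational(473, 474) (q = Add(Mul(-13, Pow(-79, -1)), Mul(-15, Pow(-18, -1))) = Add(Mul(-13, Rational(-1, 79)), Mul(-15, Rational(-1, 18))) = Add(Rational(13, 79), Rational(5, 6)) = Rational(473, 474) ≈ 0.99789)
Add(Mul(q, -114), Pow(Add(4, -6), 2)) = Add(Mul(Rational(473, 474), -114), Pow(Add(4, -6), 2)) = Add(Rational(-8987, 79), Pow(-2, 2)) = Add(Rational(-8987, 79), 4) = Rational(-8671, 79)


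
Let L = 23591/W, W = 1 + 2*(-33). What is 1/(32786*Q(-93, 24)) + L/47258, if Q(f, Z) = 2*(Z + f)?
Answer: -4105376783/534543271860 ≈ -0.0076802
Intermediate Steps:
Q(f, Z) = 2*Z + 2*f
W = -65 (W = 1 - 66 = -65)
L = -23591/65 (L = 23591/(-65) = 23591*(-1/65) = -23591/65 ≈ -362.94)
1/(32786*Q(-93, 24)) + L/47258 = 1/(32786*(2*24 + 2*(-93))) - 23591/65/47258 = 1/(32786*(48 - 186)) - 23591/65*1/47258 = (1/32786)/(-138) - 23591/3071770 = (1/32786)*(-1/138) - 23591/3071770 = -1/4524468 - 23591/3071770 = -4105376783/534543271860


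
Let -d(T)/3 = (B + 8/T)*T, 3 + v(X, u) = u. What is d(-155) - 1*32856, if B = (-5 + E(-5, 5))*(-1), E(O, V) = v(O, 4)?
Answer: -31020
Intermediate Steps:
v(X, u) = -3 + u
E(O, V) = 1 (E(O, V) = -3 + 4 = 1)
B = 4 (B = (-5 + 1)*(-1) = -4*(-1) = 4)
d(T) = -3*T*(4 + 8/T) (d(T) = -3*(4 + 8/T)*T = -3*T*(4 + 8/T))
d(-155) - 1*32856 = (-24 - 12*(-155)) - 1*32856 = (-24 + 1860) - 32856 = 1836 - 32856 = -31020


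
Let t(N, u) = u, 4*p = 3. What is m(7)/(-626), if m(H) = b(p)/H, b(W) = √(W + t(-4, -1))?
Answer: -I/8764 ≈ -0.0001141*I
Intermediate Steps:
p = ¾ (p = (¼)*3 = ¾ ≈ 0.75000)
b(W) = √(-1 + W) (b(W) = √(W - 1) = √(-1 + W))
m(H) = I/(2*H) (m(H) = √(-1 + ¾)/H = √(-¼)/H = (I/2)/H = I/(2*H))
m(7)/(-626) = ((½)*I/7)/(-626) = -I/(1252*7) = -I/8764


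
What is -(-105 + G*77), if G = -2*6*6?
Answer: 5649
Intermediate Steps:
G = -72 (G = -12*6 = -72)
-(-105 + G*77) = -(-105 - 72*77) = -(-105 - 5544) = -1*(-5649) = 5649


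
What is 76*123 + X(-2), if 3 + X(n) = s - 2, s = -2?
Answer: 9341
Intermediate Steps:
X(n) = -7 (X(n) = -3 + (-2 - 2) = -3 - 4 = -7)
76*123 + X(-2) = 76*123 - 7 = 9348 - 7 = 9341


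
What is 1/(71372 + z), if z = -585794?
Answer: -1/514422 ≈ -1.9439e-6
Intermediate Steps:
1/(71372 + z) = 1/(71372 - 585794) = 1/(-514422) = -1/514422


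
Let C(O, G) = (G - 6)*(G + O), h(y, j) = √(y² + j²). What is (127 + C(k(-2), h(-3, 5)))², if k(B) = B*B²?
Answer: 50345 - 5852*√34 ≈ 16222.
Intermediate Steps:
k(B) = B³
h(y, j) = √(j² + y²)
C(O, G) = (-6 + G)*(G + O)
(127 + C(k(-2), h(-3, 5)))² = (127 + ((√(5² + (-3)²))² - 6*√(5² + (-3)²) - 6*(-2)³ + √(5² + (-3)²)*(-2)³))² = (127 + ((√(25 + 9))² - 6*√(25 + 9) - 6*(-8) + √(25 + 9)*(-8)))² = (127 + ((√34)² - 6*√34 + 48 + √34*(-8)))² = (127 + (34 - 6*√34 + 48 - 8*√34))² = (127 + (82 - 14*√34))² = (209 - 14*√34)²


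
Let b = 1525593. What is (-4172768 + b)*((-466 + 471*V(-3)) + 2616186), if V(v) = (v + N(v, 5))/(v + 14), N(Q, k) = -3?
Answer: -76159473584450/11 ≈ -6.9236e+12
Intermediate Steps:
V(v) = (-3 + v)/(14 + v) (V(v) = (v - 3)/(v + 14) = (-3 + v)/(14 + v))
(-4172768 + b)*((-466 + 471*V(-3)) + 2616186) = (-4172768 + 1525593)*((-466 + 471*((-3 - 3)/(14 - 3))) + 2616186) = -2647175*((-466 + 471*(-6/11)) + 2616186) = -2647175*((-466 - 2826/11) + 2616186) = -2647175*(-7952/11 + 2616186) = -2647175*28770094/11 = -76159473584450/11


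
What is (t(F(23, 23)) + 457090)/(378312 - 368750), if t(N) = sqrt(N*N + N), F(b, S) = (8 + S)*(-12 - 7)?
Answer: 228545/4781 + sqrt(1767)/683 ≈ 47.864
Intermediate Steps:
F(b, S) = -152 - 19*S (F(b, S) = (8 + S)*(-19) = -152 - 19*S)
t(N) = sqrt(N + N**2) (t(N) = sqrt(N**2 + N) = sqrt(N + N**2))
(t(F(23, 23)) + 457090)/(378312 - 368750) = (sqrt((-152 - 19*23)*(1 + (-152 - 19*23))) + 457090)/(378312 - 368750) = (sqrt((-152 - 437)*(1 + (-152 - 437))) + 457090)/9562 = (sqrt(-589*(1 - 589)) + 457090)*(1/9562) = (sqrt(-589*(-588)) + 457090)*(1/9562) = (sqrt(346332) + 457090)*(1/9562) = (14*sqrt(1767) + 457090)*(1/9562) = (457090 + 14*sqrt(1767))*(1/9562) = 228545/4781 + sqrt(1767)/683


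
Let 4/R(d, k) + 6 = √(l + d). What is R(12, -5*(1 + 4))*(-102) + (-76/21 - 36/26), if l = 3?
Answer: 30458/273 + 136*√15/7 ≈ 186.81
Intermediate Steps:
R(d, k) = 4/(-6 + √(3 + d))
R(12, -5*(1 + 4))*(-102) + (-76/21 - 36/26) = (4/(-6 + √(3 + 12)))*(-102) + (-76/21 - 36/26) = (4/(-6 + √15))*(-102) + (-76*1/21 - 36*1/26) = -408/(-6 + √15) + (-76/21 - 18/13) = -408/(-6 + √15) - 1366/273 = -1366/273 - 408/(-6 + √15)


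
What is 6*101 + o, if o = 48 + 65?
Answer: 719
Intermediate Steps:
o = 113
6*101 + o = 6*101 + 113 = 606 + 113 = 719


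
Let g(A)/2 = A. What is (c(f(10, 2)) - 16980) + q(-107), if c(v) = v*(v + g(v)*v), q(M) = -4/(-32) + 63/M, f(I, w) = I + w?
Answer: -11453677/856 ≈ -13380.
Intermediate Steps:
g(A) = 2*A
q(M) = 1/8 + 63/M (q(M) = -4*(-1/32) + 63/M = 1/8 + 63/M)
c(v) = v*(v + 2*v**2) (c(v) = v*(v + (2*v)*v) = v*(v + 2*v**2))
(c(f(10, 2)) - 16980) + q(-107) = ((10 + 2)**2*(1 + 2*(10 + 2)) - 16980) + (1/8)*(504 - 107)/(-107) = (12**2*(1 + 2*12) - 16980) + (1/8)*(-1/107)*397 = (144*(1 + 24) - 16980) - 397/856 = (144*25 - 16980) - 397/856 = (3600 - 16980) - 397/856 = -13380 - 397/856 = -11453677/856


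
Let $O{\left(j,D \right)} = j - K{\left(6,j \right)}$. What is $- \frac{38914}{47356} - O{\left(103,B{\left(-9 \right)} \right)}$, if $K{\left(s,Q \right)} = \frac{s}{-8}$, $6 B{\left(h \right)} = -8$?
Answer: $- \frac{4952099}{47356} \approx -104.57$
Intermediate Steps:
$B{\left(h \right)} = - \frac{4}{3}$ ($B{\left(h \right)} = \frac{1}{6} \left(-8\right) = - \frac{4}{3}$)
$K{\left(s,Q \right)} = - \frac{s}{8}$ ($K{\left(s,Q \right)} = s \left(- \frac{1}{8}\right) = - \frac{s}{8}$)
$O{\left(j,D \right)} = \frac{3}{4} + j$ ($O{\left(j,D \right)} = j - \left(- \frac{1}{8}\right) 6 = j - - \frac{3}{4} = j + \frac{3}{4} = \frac{3}{4} + j$)
$- \frac{38914}{47356} - O{\left(103,B{\left(-9 \right)} \right)} = - \frac{38914}{47356} - \left(\frac{3}{4} + 103\right) = \left(-38914\right) \frac{1}{47356} - \frac{415}{4} = - \frac{19457}{23678} - \frac{415}{4} = - \frac{4952099}{47356}$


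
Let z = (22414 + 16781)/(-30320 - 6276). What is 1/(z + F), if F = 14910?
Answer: 36596/545607165 ≈ 6.7074e-5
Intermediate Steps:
z = -39195/36596 (z = 39195/(-36596) = 39195*(-1/36596) = -39195/36596 ≈ -1.0710)
1/(z + F) = 1/(-39195/36596 + 14910) = 1/(545607165/36596) = 36596/545607165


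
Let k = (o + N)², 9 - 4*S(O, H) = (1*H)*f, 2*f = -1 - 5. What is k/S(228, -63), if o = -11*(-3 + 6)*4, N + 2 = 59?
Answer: -125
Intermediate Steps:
N = 57 (N = -2 + 59 = 57)
o = -132 (o = -33*4 = -11*12 = -132)
f = -3 (f = (-1 - 5)/2 = (½)*(-6) = -3)
S(O, H) = 9/4 + 3*H/4 (S(O, H) = 9/4 - 1*H*(-3)/4 = 9/4 - H*(-3)/4 = 9/4 - (-3)*H/4 = 9/4 + 3*H/4)
k = 5625 (k = (-132 + 57)² = (-75)² = 5625)
k/S(228, -63) = 5625/(9/4 + (¾)*(-63)) = 5625/(9/4 - 189/4) = 5625/(-45) = 5625*(-1/45) = -125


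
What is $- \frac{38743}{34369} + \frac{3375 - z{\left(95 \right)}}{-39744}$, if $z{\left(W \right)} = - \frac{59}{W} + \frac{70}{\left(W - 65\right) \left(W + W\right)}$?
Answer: $- \frac{943816311233}{778598075520} \approx -1.2122$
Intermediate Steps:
$z{\left(W \right)} = - \frac{59}{W} + \frac{35}{W \left(-65 + W\right)}$ ($z{\left(W \right)} = - \frac{59}{W} + \frac{70}{\left(-65 + W\right) 2 W} = - \frac{59}{W} + \frac{70}{2 W \left(-65 + W\right)} = - \frac{59}{W} + 70 \frac{1}{2 W \left(-65 + W\right)} = - \frac{59}{W} + \frac{35}{W \left(-65 + W\right)}$)
$- \frac{38743}{34369} + \frac{3375 - z{\left(95 \right)}}{-39744} = - \frac{38743}{34369} + \frac{3375 - \frac{3870 - 5605}{95 \left(-65 + 95\right)}}{-39744} = \left(-38743\right) \frac{1}{34369} + \left(3375 - \frac{3870 - 5605}{95 \cdot 30}\right) \left(- \frac{1}{39744}\right) = - \frac{38743}{34369} + \left(3375 - \frac{1}{95} \cdot \frac{1}{30} \left(-1735\right)\right) \left(- \frac{1}{39744}\right) = - \frac{38743}{34369} + \left(3375 - - \frac{347}{570}\right) \left(- \frac{1}{39744}\right) = - \frac{38743}{34369} + \left(3375 + \frac{347}{570}\right) \left(- \frac{1}{39744}\right) = - \frac{38743}{34369} + \frac{1924097}{570} \left(- \frac{1}{39744}\right) = - \frac{38743}{34369} - \frac{1924097}{22654080} = - \frac{943816311233}{778598075520}$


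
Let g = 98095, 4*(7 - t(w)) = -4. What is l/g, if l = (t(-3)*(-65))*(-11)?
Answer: 1144/19619 ≈ 0.058311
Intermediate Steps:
t(w) = 8 (t(w) = 7 - 1/4*(-4) = 7 + 1 = 8)
l = 5720 (l = (8*(-65))*(-11) = -520*(-11) = 5720)
l/g = 5720/98095 = 5720*(1/98095) = 1144/19619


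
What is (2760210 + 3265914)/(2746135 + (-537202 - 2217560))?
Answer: -6026124/8627 ≈ -698.52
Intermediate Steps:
(2760210 + 3265914)/(2746135 + (-537202 - 2217560)) = 6026124/(2746135 - 2754762) = 6026124/(-8627) = 6026124*(-1/8627) = -6026124/8627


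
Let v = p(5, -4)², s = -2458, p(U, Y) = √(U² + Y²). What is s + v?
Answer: -2417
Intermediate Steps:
v = 41 (v = (√(5² + (-4)²))² = (√(25 + 16))² = (√41)² = 41)
s + v = -2458 + 41 = -2417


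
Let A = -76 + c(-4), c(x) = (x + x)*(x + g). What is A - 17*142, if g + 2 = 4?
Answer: -2474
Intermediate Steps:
g = 2 (g = -2 + 4 = 2)
c(x) = 2*x*(2 + x) (c(x) = (x + x)*(x + 2) = (2*x)*(2 + x) = 2*x*(2 + x))
A = -60 (A = -76 + 2*(-4)*(2 - 4) = -76 + 2*(-4)*(-2) = -76 + 16 = -60)
A - 17*142 = -60 - 17*142 = -60 - 2414 = -2474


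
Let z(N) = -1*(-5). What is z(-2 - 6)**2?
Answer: 25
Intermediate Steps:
z(N) = 5
z(-2 - 6)**2 = 5**2 = 25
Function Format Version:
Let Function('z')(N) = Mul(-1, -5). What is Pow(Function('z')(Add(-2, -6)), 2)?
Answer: 25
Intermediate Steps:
Function('z')(N) = 5
Pow(Function('z')(Add(-2, -6)), 2) = Pow(5, 2) = 25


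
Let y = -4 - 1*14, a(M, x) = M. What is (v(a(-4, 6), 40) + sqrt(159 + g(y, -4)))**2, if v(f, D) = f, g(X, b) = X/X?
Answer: 176 - 32*sqrt(10) ≈ 74.807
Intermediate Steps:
y = -18 (y = -4 - 14 = -18)
g(X, b) = 1
(v(a(-4, 6), 40) + sqrt(159 + g(y, -4)))**2 = (-4 + sqrt(159 + 1))**2 = (-4 + sqrt(160))**2 = (-4 + 4*sqrt(10))**2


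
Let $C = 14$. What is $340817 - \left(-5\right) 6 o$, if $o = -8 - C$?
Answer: $340157$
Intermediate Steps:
$o = -22$ ($o = -8 - 14 = -22$)
$340817 - \left(-5\right) 6 o = 340817 - \left(-5\right) 6 \left(-22\right) = 340817 - \left(-30\right) \left(-22\right) = 340817 - 660 = 340157$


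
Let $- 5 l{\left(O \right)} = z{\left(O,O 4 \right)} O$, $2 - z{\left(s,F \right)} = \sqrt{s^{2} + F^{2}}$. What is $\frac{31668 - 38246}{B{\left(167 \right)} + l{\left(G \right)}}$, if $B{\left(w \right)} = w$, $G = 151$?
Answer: $\frac{8765185}{4418885564} - \frac{374962445 \sqrt{17}}{4418885564} \approx -0.34788$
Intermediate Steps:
$z{\left(s,F \right)} = 2 - \sqrt{F^{2} + s^{2}}$ ($z{\left(s,F \right)} = 2 - \sqrt{s^{2} + F^{2}} = 2 - \sqrt{F^{2} + s^{2}}$)
$l{\left(O \right)} = - \frac{O \left(2 - \sqrt{17} \sqrt{O^{2}}\right)}{5}$ ($l{\left(O \right)} = - \frac{\left(2 - \sqrt{\left(O 4\right)^{2} + O^{2}}\right) O}{5} = - \frac{\left(2 - \sqrt{\left(4 O\right)^{2} + O^{2}}\right) O}{5} = - \frac{\left(2 - \sqrt{16 O^{2} + O^{2}}\right) O}{5} = - \frac{\left(2 - \sqrt{17 O^{2}}\right) O}{5} = - \frac{\left(2 - \sqrt{17} \sqrt{O^{2}}\right) O}{5} = - \frac{O \left(2 - \sqrt{17} \sqrt{O^{2}}\right)}{5}$)
$\frac{31668 - 38246}{B{\left(167 \right)} + l{\left(G \right)}} = \frac{31668 - 38246}{167 + \frac{1}{5} \cdot 151 \left(-2 + \sqrt{17} \sqrt{151^{2}}\right)} = - \frac{6578}{167 + \frac{1}{5} \cdot 151 \left(-2 + \sqrt{17} \sqrt{22801}\right)} = - \frac{6578}{167 + \frac{1}{5} \cdot 151 \left(-2 + \sqrt{17} \cdot 151\right)} = - \frac{6578}{167 + \frac{1}{5} \cdot 151 \left(-2 + 151 \sqrt{17}\right)} = - \frac{6578}{167 - \left(\frac{302}{5} - \frac{22801 \sqrt{17}}{5}\right)} = - \frac{6578}{\frac{533}{5} + \frac{22801 \sqrt{17}}{5}}$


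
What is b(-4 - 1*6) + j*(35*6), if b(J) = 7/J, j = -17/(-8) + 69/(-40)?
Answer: 833/10 ≈ 83.300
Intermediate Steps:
j = ⅖ (j = -17*(-⅛) + 69*(-1/40) = 17/8 - 69/40 = ⅖ ≈ 0.40000)
b(-4 - 1*6) + j*(35*6) = 7/(-4 - 1*6) + 2*(35*6)/5 = 7/(-4 - 6) + (⅖)*210 = 7/(-10) + 84 = 7*(-⅒) + 84 = -7/10 + 84 = 833/10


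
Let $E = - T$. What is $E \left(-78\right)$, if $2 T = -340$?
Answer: $-13260$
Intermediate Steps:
$T = -170$ ($T = \frac{1}{2} \left(-340\right) = -170$)
$E = 170$ ($E = \left(-1\right) \left(-170\right) = 170$)
$E \left(-78\right) = 170 \left(-78\right) = -13260$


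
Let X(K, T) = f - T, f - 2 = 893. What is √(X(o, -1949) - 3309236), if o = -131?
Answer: 2*I*√826598 ≈ 1818.3*I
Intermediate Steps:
f = 895 (f = 2 + 893 = 895)
X(K, T) = 895 - T
√(X(o, -1949) - 3309236) = √((895 - 1*(-1949)) - 3309236) = √((895 + 1949) - 3309236) = √(2844 - 3309236) = √(-3306392) = 2*I*√826598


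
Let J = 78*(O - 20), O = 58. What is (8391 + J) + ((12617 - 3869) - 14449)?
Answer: 5654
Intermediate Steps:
J = 2964 (J = 78*(58 - 20) = 78*38 = 2964)
(8391 + J) + ((12617 - 3869) - 14449) = (8391 + 2964) + ((12617 - 3869) - 14449) = 11355 + (8748 - 14449) = 11355 - 5701 = 5654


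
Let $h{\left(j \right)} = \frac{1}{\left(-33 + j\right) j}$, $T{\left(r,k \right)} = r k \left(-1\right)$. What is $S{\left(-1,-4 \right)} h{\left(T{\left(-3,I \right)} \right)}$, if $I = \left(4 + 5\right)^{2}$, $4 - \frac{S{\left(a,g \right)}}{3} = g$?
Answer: $\frac{4}{8505} \approx 0.00047031$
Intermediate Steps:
$S{\left(a,g \right)} = 12 - 3 g$
$I = 81$ ($I = 9^{2} = 81$)
$T{\left(r,k \right)} = - k r$ ($T{\left(r,k \right)} = k r \left(-1\right) = - k r$)
$h{\left(j \right)} = \frac{1}{j \left(-33 + j\right)}$
$S{\left(-1,-4 \right)} h{\left(T{\left(-3,I \right)} \right)} = \left(12 - -12\right) \frac{1}{\left(-1\right) 81 \left(-3\right) \left(-33 - 81 \left(-3\right)\right)} = \left(12 + 12\right) \frac{1}{243 \left(-33 + 243\right)} = 24 \frac{1}{243 \cdot 210} = 24 \cdot \frac{1}{243} \cdot \frac{1}{210} = 24 \cdot \frac{1}{51030} = \frac{4}{8505}$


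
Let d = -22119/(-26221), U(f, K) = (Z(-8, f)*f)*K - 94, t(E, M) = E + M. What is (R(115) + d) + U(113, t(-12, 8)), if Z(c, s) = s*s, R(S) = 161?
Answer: -151335030022/26221 ≈ -5.7715e+6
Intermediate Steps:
Z(c, s) = s²
U(f, K) = -94 + K*f³ (U(f, K) = (f²*f)*K - 94 = f³*K - 94 = K*f³ - 94 = -94 + K*f³)
d = 22119/26221 (d = -22119*(-1/26221) = 22119/26221 ≈ 0.84356)
(R(115) + d) + U(113, t(-12, 8)) = (161 + 22119/26221) + (-94 + (-12 + 8)*113³) = 4243700/26221 + (-94 - 4*1442897) = 4243700/26221 + (-94 - 5771588) = 4243700/26221 - 5771682 = -151335030022/26221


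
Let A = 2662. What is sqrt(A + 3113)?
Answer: 5*sqrt(231) ≈ 75.993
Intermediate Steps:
sqrt(A + 3113) = sqrt(2662 + 3113) = sqrt(5775) = 5*sqrt(231)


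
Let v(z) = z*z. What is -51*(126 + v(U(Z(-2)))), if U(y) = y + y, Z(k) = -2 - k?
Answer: -6426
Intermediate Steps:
U(y) = 2*y
v(z) = z²
-51*(126 + v(U(Z(-2)))) = -51*(126 + (2*(-2 - 1*(-2)))²) = -51*(126 + (2*(-2 + 2))²) = -51*(126 + (2*0)²) = -51*(126 + 0²) = -51*(126 + 0) = -51*126 = -6426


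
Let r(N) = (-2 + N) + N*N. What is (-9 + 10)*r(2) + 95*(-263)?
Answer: -24981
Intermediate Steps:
r(N) = -2 + N + N² (r(N) = (-2 + N) + N² = -2 + N + N²)
(-9 + 10)*r(2) + 95*(-263) = (-9 + 10)*(-2 + 2 + 2²) + 95*(-263) = 1*(-2 + 2 + 4) - 24985 = 1*4 - 24985 = 4 - 24985 = -24981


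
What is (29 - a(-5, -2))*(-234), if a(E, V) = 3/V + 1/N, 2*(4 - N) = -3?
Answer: -78039/11 ≈ -7094.5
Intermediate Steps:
N = 11/2 (N = 4 - ½*(-3) = 4 + 3/2 = 11/2 ≈ 5.5000)
a(E, V) = 2/11 + 3/V (a(E, V) = 3/V + 1/(11/2) = 3/V + 1*(2/11) = 3/V + 2/11 = 2/11 + 3/V)
(29 - a(-5, -2))*(-234) = (29 - (2/11 + 3/(-2)))*(-234) = (29 - (2/11 + 3*(-½)))*(-234) = (29 - (2/11 - 3/2))*(-234) = (29 - 1*(-29/22))*(-234) = (29 + 29/22)*(-234) = (667/22)*(-234) = -78039/11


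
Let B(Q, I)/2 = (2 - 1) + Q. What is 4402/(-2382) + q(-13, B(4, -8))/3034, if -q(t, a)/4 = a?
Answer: -3362737/1806747 ≈ -1.8612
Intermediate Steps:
B(Q, I) = 2 + 2*Q (B(Q, I) = 2*((2 - 1) + Q) = 2*(1 + Q) = 2 + 2*Q)
q(t, a) = -4*a
4402/(-2382) + q(-13, B(4, -8))/3034 = 4402/(-2382) - 4*(2 + 2*4)/3034 = 4402*(-1/2382) - 4*(2 + 8)*(1/3034) = -2201/1191 - 4*10*(1/3034) = -2201/1191 - 40*1/3034 = -2201/1191 - 20/1517 = -3362737/1806747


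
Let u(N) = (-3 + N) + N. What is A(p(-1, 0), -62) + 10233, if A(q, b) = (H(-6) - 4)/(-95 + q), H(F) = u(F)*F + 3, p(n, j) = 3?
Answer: 941347/92 ≈ 10232.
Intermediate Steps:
u(N) = -3 + 2*N
H(F) = 3 + F*(-3 + 2*F) (H(F) = (-3 + 2*F)*F + 3 = F*(-3 + 2*F) + 3 = 3 + F*(-3 + 2*F))
A(q, b) = 89/(-95 + q) (A(q, b) = ((3 - 6*(-3 + 2*(-6))) - 4)/(-95 + q) = ((3 - 6*(-3 - 12)) - 4)/(-95 + q) = ((3 - 6*(-15)) - 4)/(-95 + q) = ((3 + 90) - 4)/(-95 + q) = (93 - 4)/(-95 + q) = 89/(-95 + q))
A(p(-1, 0), -62) + 10233 = 89/(-95 + 3) + 10233 = 89/(-92) + 10233 = 89*(-1/92) + 10233 = -89/92 + 10233 = 941347/92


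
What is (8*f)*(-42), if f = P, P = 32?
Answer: -10752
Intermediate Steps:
f = 32
(8*f)*(-42) = (8*32)*(-42) = 256*(-42) = -10752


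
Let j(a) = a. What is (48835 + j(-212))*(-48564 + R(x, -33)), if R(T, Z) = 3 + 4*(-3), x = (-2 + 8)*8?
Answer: -2361764979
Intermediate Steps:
x = 48 (x = 6*8 = 48)
R(T, Z) = -9 (R(T, Z) = 3 - 12 = -9)
(48835 + j(-212))*(-48564 + R(x, -33)) = (48835 - 212)*(-48564 - 9) = 48623*(-48573) = -2361764979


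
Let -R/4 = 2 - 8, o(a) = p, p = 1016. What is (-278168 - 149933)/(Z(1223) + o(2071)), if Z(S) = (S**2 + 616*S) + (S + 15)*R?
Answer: -428101/2279825 ≈ -0.18778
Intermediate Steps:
o(a) = 1016
R = 24 (R = -4*(2 - 8) = -4*(-6) = 24)
Z(S) = 360 + S**2 + 640*S (Z(S) = (S**2 + 616*S) + (S + 15)*24 = (S**2 + 616*S) + (15 + S)*24 = (S**2 + 616*S) + (360 + 24*S) = 360 + S**2 + 640*S)
(-278168 - 149933)/(Z(1223) + o(2071)) = (-278168 - 149933)/((360 + 1223**2 + 640*1223) + 1016) = -428101/((360 + 1495729 + 782720) + 1016) = -428101/(2278809 + 1016) = -428101/2279825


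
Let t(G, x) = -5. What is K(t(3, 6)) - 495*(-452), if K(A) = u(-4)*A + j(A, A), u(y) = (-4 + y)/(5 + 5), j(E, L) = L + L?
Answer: 223734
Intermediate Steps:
j(E, L) = 2*L
u(y) = -⅖ + y/10 (u(y) = (-4 + y)/10 = (-4 + y)*(⅒) = -⅖ + y/10)
K(A) = 6*A/5 (K(A) = (-⅖ + (⅒)*(-4))*A + 2*A = (-⅖ - ⅖)*A + 2*A = -4*A/5 + 2*A = 6*A/5)
K(t(3, 6)) - 495*(-452) = (6/5)*(-5) - 495*(-452) = -6 + 223740 = 223734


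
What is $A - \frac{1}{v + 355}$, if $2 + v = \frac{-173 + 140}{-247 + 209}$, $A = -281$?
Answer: $- \frac{3778645}{13447} \approx -281.0$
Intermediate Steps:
$v = - \frac{43}{38}$ ($v = -2 + \frac{-173 + 140}{-247 + 209} = -2 - \frac{33}{-38} = -2 - - \frac{33}{38} = -2 + \frac{33}{38} = - \frac{43}{38} \approx -1.1316$)
$A - \frac{1}{v + 355} = -281 - \frac{1}{- \frac{43}{38} + 355} = -281 - \frac{1}{\frac{13447}{38}} = -281 - \frac{38}{13447} = - \frac{3778645}{13447}$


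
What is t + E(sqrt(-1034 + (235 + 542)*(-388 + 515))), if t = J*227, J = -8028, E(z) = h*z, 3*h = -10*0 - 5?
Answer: -1822356 - 5*sqrt(97645)/3 ≈ -1.8229e+6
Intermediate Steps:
h = -5/3 (h = (-10*0 - 5)/3 = (0 - 5)/3 = (1/3)*(-5) = -5/3 ≈ -1.6667)
E(z) = -5*z/3
t = -1822356 (t = -8028*227 = -1822356)
t + E(sqrt(-1034 + (235 + 542)*(-388 + 515))) = -1822356 - 5*sqrt(-1034 + (235 + 542)*(-388 + 515))/3 = -1822356 - 5*sqrt(-1034 + 777*127)/3 = -1822356 - 5*sqrt(-1034 + 98679)/3 = -1822356 - 5*sqrt(97645)/3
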